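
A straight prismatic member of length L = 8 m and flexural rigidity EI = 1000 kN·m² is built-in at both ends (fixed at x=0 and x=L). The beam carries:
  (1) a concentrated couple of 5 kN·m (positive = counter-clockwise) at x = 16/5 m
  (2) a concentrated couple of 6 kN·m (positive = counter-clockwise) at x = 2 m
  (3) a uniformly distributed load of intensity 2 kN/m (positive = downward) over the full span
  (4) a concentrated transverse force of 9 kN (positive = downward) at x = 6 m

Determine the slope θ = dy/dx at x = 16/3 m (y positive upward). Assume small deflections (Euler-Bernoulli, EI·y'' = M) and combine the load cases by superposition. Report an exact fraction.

Load 1 — applied couple M₀=5 kN·m at a=16/5 m (b=L-a=24/5):
  θ_1 = (R_Ax²/2 - M_Ax - M₀(x-a))/EI  [x>a] with R_A=9/10, M_A=3/5 = ((9/10)·(16/3)²/2 - (3/5)·(16/3) - 5·((16/3)-(16/5)))/1000 = -2/1875 rad
Load 2 — applied couple M₀=6 kN·m at a=2 m (b=L-a=6):
  θ_2 = (R_Ax²/2 - M_Ax - M₀(x-a))/EI  [x>a] with R_A=27/32, M_A=-9/8 = ((27/32)·(16/3)²/2 - (-9/8)·(16/3) - 6·((16/3)-2))/1000 = -1/500 rad
Load 3 — uniform load w=2 kN/m over full span:
  θ_3 = -wx(L-x)(L-2x)/(12EI) = -2·(16/3)·(8-(16/3))·(8-2·(16/3))/(12·1000) = 64/10125 rad
Load 4 — point force P=9 kN at a=6 m (b=L-a=2):
  θ_4 = -Pb²x(2aL-(3a+b)x)/(2L³EI)  [x≤a] = -9·2²·(16/3)·(2·6·8-(3·6+2)·(16/3))/(2·8³·1000) = 1/500 rad
Superposition: θ = Σ θ_i = 266/50625 rad ≈ 0.005254 rad

θ(16/3) = 266/50625 rad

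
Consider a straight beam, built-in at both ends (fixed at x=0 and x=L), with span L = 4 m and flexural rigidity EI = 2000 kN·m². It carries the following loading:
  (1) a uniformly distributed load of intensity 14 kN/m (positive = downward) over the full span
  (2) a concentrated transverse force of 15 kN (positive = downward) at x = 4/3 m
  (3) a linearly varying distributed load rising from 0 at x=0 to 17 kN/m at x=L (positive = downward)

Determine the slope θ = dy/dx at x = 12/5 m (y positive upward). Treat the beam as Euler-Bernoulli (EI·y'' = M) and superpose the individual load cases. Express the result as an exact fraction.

θ(12/5) = 874/234375 rad

Load 1 — uniform load w=14 kN/m over full span:
  θ_1 = -wx(L-x)(L-2x)/(12EI) = -14·(12/5)·(4-(12/5))·(4-2·(12/5))/(12·2000) = 28/15625 rad
Load 2 — point force P=15 kN at a=4/3 m (b=L-a=8/3):
  θ_2 = Pa²(L-x)(2bL-(3b+a)(L-x))/(2L³EI)  [x>a] = 15·(4/3)²·(4-(12/5))·(2·(8/3)·4-(3·(8/3)+(4/3))·(4-(12/5)))/(2·4³·2000) = 2/1875 rad
Load 3 — triangular load w₀=17 kN/m (0→w₀ over full span):
  θ_3 = -w₀(2x(L-x)(L-2x)(x+2L)+x²(L-x)²)/(120LEI) = -17·(2·(12/5)·(4-(12/5))·(4-2·(12/5))·((12/5)+2·4)+(12/5)²·(4-(12/5))²)/(120·4·2000) = 68/78125 rad
Superposition: θ = Σ θ_i = 874/234375 rad ≈ 0.003729 rad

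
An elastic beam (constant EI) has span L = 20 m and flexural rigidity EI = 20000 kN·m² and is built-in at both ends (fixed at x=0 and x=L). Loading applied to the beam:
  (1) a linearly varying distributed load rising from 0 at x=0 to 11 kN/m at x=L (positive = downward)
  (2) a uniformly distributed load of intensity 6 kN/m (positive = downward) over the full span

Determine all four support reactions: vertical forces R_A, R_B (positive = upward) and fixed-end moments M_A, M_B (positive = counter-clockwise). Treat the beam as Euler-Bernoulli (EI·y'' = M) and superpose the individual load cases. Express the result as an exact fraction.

Load 1 — triangular load w₀=11 kN/m (0→w₀ over full span):
  R_A = 3w₀L/20 = 3·11·20/20 = 33 kN
  M_A = w₀L²/30 = 11·20²/30 = 440/3 kN·m
  R_B = 7w₀L/20 = 7·11·20/20 = 77 kN
  M_B = -w₀L²/20 = -11·20²/20 = -220 kN·m
Load 2 — uniform load w=6 kN/m over full span:
  R_A = wL/2 = 6·20/2 = 60 kN
  M_A = wL²/12 = 6·20²/12 = 200 kN·m
  R_B = wL/2 = 6·20/2 = 60 kN
  M_B = -wL²/12 = -6·20²/12 = -200 kN·m
Superposition: R_A = 93 kN, M_A = 1040/3 kN·m, R_B = 137 kN, M_B = -420 kN·m

R_A = 93 kN, M_A = 1040/3 kN·m, R_B = 137 kN, M_B = -420 kN·m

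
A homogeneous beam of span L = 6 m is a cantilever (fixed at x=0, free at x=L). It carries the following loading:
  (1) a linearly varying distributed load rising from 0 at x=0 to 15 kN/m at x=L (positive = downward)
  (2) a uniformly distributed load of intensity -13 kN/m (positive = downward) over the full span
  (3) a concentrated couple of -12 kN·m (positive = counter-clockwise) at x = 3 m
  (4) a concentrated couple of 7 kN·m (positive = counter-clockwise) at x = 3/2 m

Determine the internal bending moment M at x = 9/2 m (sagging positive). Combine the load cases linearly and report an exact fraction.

M(9/2) = -27/32 kN·m

Load 1 — triangular load w₀=15 kN/m (0→w₀ over full span):
  M_1 = w₀Lx/2 - w₀L²/3 - w₀x³/(6L) = 15·6·(9/2)/2 - 15·6²/3 - 15·(9/2)³/(6·6) = -495/32 kN·m
Load 2 — uniform load w=-13 kN/m over full span:
  M_2 = -w(L-x)²/2 = -(-13)·(6-(9/2))²/2 = 117/8 kN·m
Load 3 — applied couple M₀=-12 kN·m at a=3 m (b=L-a=3):
  M_3 = 0  [x>a] = 0 kN·m
Load 4 — applied couple M₀=7 kN·m at a=3/2 m (b=L-a=9/2):
  M_4 = 0  [x>a] = 0 kN·m
Superposition: M = Σ M_i = -27/32 kN·m ≈ -0.843750 kN·m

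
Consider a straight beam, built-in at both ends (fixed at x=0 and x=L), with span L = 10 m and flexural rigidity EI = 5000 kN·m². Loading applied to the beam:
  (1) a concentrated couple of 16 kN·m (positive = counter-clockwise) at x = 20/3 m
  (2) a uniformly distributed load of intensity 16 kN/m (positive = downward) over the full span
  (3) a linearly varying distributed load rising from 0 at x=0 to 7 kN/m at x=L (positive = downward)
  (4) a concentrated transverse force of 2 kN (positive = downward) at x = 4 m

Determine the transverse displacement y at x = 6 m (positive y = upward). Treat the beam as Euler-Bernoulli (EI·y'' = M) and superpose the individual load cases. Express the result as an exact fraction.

Load 1 — applied couple M₀=16 kN·m at a=20/3 m (b=L-a=10/3):
  y_1 = (R_Ax³/6 - M_Ax²/2)/EI  [x≤a] with R_A=32/15, M_A=16/3 = ((32/15)·6³/6 - (16/3)·6²/2)/5000 = -12/3125 m
Load 2 — uniform load w=16 kN/m over full span:
  y_2 = -wx²(L-x)²/(24EI) = -16·6²·(10-6)²/(24·5000) = -48/625 m
Load 3 — triangular load w₀=7 kN/m (0→w₀ over full span):
  y_3 = -w₀x²(L-x)²(x+2L)/(120LEI) = -7·6²·(10-6)²·(6+2·10)/(120·10·5000) = -273/15625 m
Load 4 — point force P=2 kN at a=4 m (b=L-a=6):
  y_4 = -Pa²(L-x)²(3bL-(3b+a)(L-x))/(6L³EI)  [x>a] = -2·4²·(10-6)²·(3·6·10-(3·6+4)·(10-6))/(6·10³·5000) = -368/234375 m
Superposition: y = Σ y_i = -23363/234375 m ≈ -0.099682 m

y(6) = -23363/234375 m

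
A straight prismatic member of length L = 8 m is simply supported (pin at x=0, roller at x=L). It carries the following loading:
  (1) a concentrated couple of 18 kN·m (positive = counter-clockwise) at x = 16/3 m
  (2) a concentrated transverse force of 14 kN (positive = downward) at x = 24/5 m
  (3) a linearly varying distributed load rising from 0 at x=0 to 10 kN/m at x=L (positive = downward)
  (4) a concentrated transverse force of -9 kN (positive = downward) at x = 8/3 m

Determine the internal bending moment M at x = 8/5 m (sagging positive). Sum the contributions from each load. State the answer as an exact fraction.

Load 1 — applied couple M₀=18 kN·m at a=16/3 m (b=L-a=8/3):
  M_1 = M₀x/L  [x≤a] = 18·(8/5)/8 = 18/5 kN·m
Load 2 — point force P=14 kN at a=24/5 m (b=L-a=16/5):
  M_2 = Pbx/L  [x≤a] = 14·(16/5)·(8/5)/8 = 224/25 kN·m
Load 3 — triangular load w₀=10 kN/m (0→w₀ over full span):
  M_3 = w₀Lx/6 - w₀x³/(6L) = 10·8·(8/5)/6 - 10·(8/5)³/(6·8) = 512/25 kN·m
Load 4 — point force P=-9 kN at a=8/3 m (b=L-a=16/3):
  M_4 = Pbx/L  [x≤a] = (-9)·(16/3)·(8/5)/8 = -48/5 kN·m
Superposition: M = Σ M_i = 586/25 kN·m ≈ 23.440000 kN·m

M(8/5) = 586/25 kN·m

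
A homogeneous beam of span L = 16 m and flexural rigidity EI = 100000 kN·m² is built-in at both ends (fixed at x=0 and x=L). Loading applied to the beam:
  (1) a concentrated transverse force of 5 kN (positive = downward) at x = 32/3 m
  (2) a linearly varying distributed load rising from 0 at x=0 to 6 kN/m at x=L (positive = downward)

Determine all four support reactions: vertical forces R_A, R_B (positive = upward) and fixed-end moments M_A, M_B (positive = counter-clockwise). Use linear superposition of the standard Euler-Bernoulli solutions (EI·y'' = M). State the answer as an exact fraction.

R_A = 2119/135 kN, M_A = 7712/135 kN·m, R_B = 5036/135 kN, M_B = -11968/135 kN·m

Load 1 — point force P=5 kN at a=32/3 m (b=L-a=16/3):
  R_A = Pb²(3a+b)/L³ = 5·(16/3)²·(3·(32/3)+(16/3))/16³ = 35/27 kN
  M_A = Pab²/L² = 5·(32/3)·(16/3)²/16² = 160/27 kN·m
  R_B = Pa²(a+3b)/L³ = 5·(32/3)²·((32/3)+3·(16/3))/16³ = 100/27 kN
  M_B = -Pa²b/L² = -5·(32/3)²·(16/3)/16² = -320/27 kN·m
Load 2 — triangular load w₀=6 kN/m (0→w₀ over full span):
  R_A = 3w₀L/20 = 3·6·16/20 = 72/5 kN
  M_A = w₀L²/30 = 6·16²/30 = 256/5 kN·m
  R_B = 7w₀L/20 = 7·6·16/20 = 168/5 kN
  M_B = -w₀L²/20 = -6·16²/20 = -384/5 kN·m
Superposition: R_A = 2119/135 kN, M_A = 7712/135 kN·m, R_B = 5036/135 kN, M_B = -11968/135 kN·m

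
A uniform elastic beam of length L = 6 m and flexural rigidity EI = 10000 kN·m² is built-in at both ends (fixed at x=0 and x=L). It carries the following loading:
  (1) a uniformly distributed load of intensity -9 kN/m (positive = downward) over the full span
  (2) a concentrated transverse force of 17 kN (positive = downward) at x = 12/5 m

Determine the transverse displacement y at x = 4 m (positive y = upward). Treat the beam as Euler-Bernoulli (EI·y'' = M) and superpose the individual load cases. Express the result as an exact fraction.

Load 1 — uniform load w=-9 kN/m over full span:
  y_1 = -wx²(L-x)²/(24EI) = -(-9)·4²·(6-4)²/(24·10000) = 3/1250 m
Load 2 — point force P=17 kN at a=12/5 m (b=L-a=18/5):
  y_2 = -Pa²(L-x)²(3bL-(3b+a)(L-x))/(6L³EI)  [x>a] = -17·(12/5)²·(6-4)²·(3·(18/5)·6-(3·(18/5)+(12/5))·(6-4))/(6·6³·10000) = -272/234375 m
Superposition: y = Σ y_i = 581/468750 m ≈ 0.001239 m

y(4) = 581/468750 m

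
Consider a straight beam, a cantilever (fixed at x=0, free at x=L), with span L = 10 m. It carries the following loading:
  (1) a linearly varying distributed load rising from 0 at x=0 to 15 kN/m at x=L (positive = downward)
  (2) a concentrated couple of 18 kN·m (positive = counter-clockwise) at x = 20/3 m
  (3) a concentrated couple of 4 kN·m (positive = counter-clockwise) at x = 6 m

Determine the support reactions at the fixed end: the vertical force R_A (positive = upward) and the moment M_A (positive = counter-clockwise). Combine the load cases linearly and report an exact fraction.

Load 1 — triangular load w₀=15 kN/m (0→w₀ over full span):
  R_A = w₀L/2 = 15·10/2 = 75 kN
  M_A = w₀L²/3 = 15·10²/3 = 500 kN·m
Load 2 — applied couple M₀=18 kN·m at a=20/3 m (b=L-a=10/3):
  R_A = 0 kN
  M_A = -M₀ = -18 kN·m
Load 3 — applied couple M₀=4 kN·m at a=6 m (b=L-a=4):
  R_A = 0 kN
  M_A = -M₀ = -4 kN·m
Superposition: R_A = 75 kN, M_A = 478 kN·m

R_A = 75 kN, M_A = 478 kN·m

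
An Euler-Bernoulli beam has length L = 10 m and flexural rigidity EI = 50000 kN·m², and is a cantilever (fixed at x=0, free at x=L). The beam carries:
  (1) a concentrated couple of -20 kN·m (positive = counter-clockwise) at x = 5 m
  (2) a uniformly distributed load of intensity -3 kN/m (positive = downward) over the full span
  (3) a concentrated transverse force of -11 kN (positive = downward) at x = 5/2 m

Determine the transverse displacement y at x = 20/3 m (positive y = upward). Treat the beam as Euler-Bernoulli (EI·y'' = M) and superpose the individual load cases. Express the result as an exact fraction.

y(20/3) = 19519/518400 m

Load 1 — applied couple M₀=-20 kN·m at a=5 m (b=L-a=5):
  y_1 = M₀a(2x-a)/(2EI)  [x>a] = (-20)·5·(2·(20/3)-5)/(2·50000) = -1/120 m
Load 2 — uniform load w=-3 kN/m over full span:
  y_2 = -wx²(x²-4Lx+6L²)/(24EI) = -(-3)·(20/3)²·((20/3)²-4·10·(20/3)+6·10²)/(24·50000) = 17/405 m
Load 3 — point force P=-11 kN at a=5/2 m (b=L-a=15/2):
  y_3 = -Pa²(3x-a)/(6EI)  [x>a] = -(-11)·(5/2)²·(3·(20/3)-(5/2))/(6·50000) = 77/19200 m
Superposition: y = Σ y_i = 19519/518400 m ≈ 0.037652 m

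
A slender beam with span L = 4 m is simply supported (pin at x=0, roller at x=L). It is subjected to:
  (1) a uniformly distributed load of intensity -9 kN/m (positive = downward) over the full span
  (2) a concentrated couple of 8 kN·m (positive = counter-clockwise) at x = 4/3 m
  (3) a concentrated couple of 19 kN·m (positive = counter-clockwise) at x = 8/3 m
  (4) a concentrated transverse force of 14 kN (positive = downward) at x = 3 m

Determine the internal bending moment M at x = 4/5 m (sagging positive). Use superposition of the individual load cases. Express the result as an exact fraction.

M(4/5) = -83/25 kN·m

Load 1 — uniform load w=-9 kN/m over full span:
  M_1 = wx(L-x)/2 = (-9)·(4/5)·(4-(4/5))/2 = -288/25 kN·m
Load 2 — applied couple M₀=8 kN·m at a=4/3 m (b=L-a=8/3):
  M_2 = M₀x/L  [x≤a] = 8·(4/5)/4 = 8/5 kN·m
Load 3 — applied couple M₀=19 kN·m at a=8/3 m (b=L-a=4/3):
  M_3 = M₀x/L  [x≤a] = 19·(4/5)/4 = 19/5 kN·m
Load 4 — point force P=14 kN at a=3 m (b=L-a=1):
  M_4 = Pbx/L  [x≤a] = 14·1·(4/5)/4 = 14/5 kN·m
Superposition: M = Σ M_i = -83/25 kN·m ≈ -3.320000 kN·m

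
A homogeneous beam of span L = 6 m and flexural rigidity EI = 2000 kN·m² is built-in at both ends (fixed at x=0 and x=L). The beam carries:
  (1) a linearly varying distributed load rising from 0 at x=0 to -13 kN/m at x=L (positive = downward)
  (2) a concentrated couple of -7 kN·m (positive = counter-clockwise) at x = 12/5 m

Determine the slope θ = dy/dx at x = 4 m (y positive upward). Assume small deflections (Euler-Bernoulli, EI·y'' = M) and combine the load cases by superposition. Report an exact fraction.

Load 1 — triangular load w₀=-13 kN/m (0→w₀ over full span):
  θ_1 = -w₀(2x(L-x)(L-2x)(x+2L)+x²(L-x)²)/(120LEI) = -(-13)·(2·4·(6-4)·(6-2·4)·(4+2·6)+4²·(6-4)²)/(120·6·2000) = -91/22500 rad
Load 2 — applied couple M₀=-7 kN·m at a=12/5 m (b=L-a=18/5):
  θ_2 = (R_Ax²/2 - M_Ax - M₀(x-a))/EI  [x>a] with R_A=-42/25, M_A=-21/25 = ((-42/25)·4²/2 - (-21/25)·4 - (-7)·(4-(12/5)))/2000 = 7/12500 rad
Superposition: θ = Σ θ_i = -98/28125 rad ≈ -0.003484 rad

θ(4) = -98/28125 rad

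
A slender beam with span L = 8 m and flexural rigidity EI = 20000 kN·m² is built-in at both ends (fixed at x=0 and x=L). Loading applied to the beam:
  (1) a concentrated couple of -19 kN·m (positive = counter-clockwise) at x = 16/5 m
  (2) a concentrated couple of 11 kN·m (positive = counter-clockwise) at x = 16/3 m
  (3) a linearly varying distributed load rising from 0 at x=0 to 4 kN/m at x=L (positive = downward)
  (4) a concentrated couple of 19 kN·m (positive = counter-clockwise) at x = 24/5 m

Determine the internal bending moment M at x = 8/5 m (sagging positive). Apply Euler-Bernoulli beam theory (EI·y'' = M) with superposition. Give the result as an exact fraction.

M(8/5) = -716/125 kN·m

Load 1 — applied couple M₀=-19 kN·m at a=16/5 m (b=L-a=24/5):
  M_1 = R_Ax - M_A  [x≤a] with R_A=-171/50, M_A=-57/25 = (-171/50)·(8/5) - (-57/25) = -399/125 kN·m
Load 2 — applied couple M₀=11 kN·m at a=16/3 m (b=L-a=8/3):
  M_2 = R_Ax - M_A  [x≤a] with R_A=11/6, M_A=11/3 = (11/6)·(8/5) - (11/3) = -11/15 kN·m
Load 3 — triangular load w₀=4 kN/m (0→w₀ over full span):
  M_3 = 3w₀Lx/20 - w₀L²/30 - w₀x³/(6L) = 3·4·8·(8/5)/20 - 4·8²/30 - 4·(8/5)³/(6·8) = -448/375 kN·m
Load 4 — applied couple M₀=19 kN·m at a=24/5 m (b=L-a=16/5):
  M_4 = R_Ax - M_A  [x≤a] with R_A=171/50, M_A=152/25 = (171/50)·(8/5) - (152/25) = -76/125 kN·m
Superposition: M = Σ M_i = -716/125 kN·m ≈ -5.728000 kN·m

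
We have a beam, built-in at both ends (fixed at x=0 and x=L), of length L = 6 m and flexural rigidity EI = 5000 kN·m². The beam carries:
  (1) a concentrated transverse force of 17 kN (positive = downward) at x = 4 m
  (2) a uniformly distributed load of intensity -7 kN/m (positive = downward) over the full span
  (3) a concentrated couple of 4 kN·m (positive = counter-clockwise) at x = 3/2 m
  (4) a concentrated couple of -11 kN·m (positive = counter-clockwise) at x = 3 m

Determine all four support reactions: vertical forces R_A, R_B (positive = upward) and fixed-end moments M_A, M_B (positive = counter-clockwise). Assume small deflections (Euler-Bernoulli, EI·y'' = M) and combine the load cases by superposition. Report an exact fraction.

Load 1 — point force P=17 kN at a=4 m (b=L-a=2):
  R_A = Pb²(3a+b)/L³ = 17·2²·(3·4+2)/6³ = 119/27 kN
  M_A = Pab²/L² = 17·4·2²/6² = 68/9 kN·m
  R_B = Pa²(a+3b)/L³ = 17·4²·(4+3·2)/6³ = 340/27 kN
  M_B = -Pa²b/L² = -17·4²·2/6² = -136/9 kN·m
Load 2 — uniform load w=-7 kN/m over full span:
  R_A = wL/2 = (-7)·6/2 = -21 kN
  M_A = wL²/12 = (-7)·6²/12 = -21 kN·m
  R_B = wL/2 = (-7)·6/2 = -21 kN
  M_B = -wL²/12 = -(-7)·6²/12 = 21 kN·m
Load 3 — applied couple M₀=4 kN·m at a=3/2 m (b=L-a=9/2):
  R_A = 6M₀ab/L³ = 6·4·(3/2)·(9/2)/6³ = 3/4 kN
  M_A = M₀b(2a-b)/L² = 4·(9/2)·(2·(3/2)-(9/2))/6² = -3/4 kN·m
  R_B = -6M₀ab/L³ = -6·4·(3/2)·(9/2)/6³ = -3/4 kN
  M_B = M₀a(2b-a)/L² = 4·(3/2)·(2·(9/2)-(3/2))/6² = 5/4 kN·m
Load 4 — applied couple M₀=-11 kN·m at a=3 m (b=L-a=3):
  R_A = 6M₀ab/L³ = 6·(-11)·3·3/6³ = -11/4 kN
  M_A = M₀b(2a-b)/L² = (-11)·3·(2·3-3)/6² = -11/4 kN·m
  R_B = -6M₀ab/L³ = -6·(-11)·3·3/6³ = 11/4 kN
  M_B = M₀a(2b-a)/L² = (-11)·3·(2·3-3)/6² = -11/4 kN·m
Superposition: R_A = -502/27 kN, M_A = -305/18 kN·m, R_B = -173/27 kN, M_B = 79/18 kN·m

R_A = -502/27 kN, M_A = -305/18 kN·m, R_B = -173/27 kN, M_B = 79/18 kN·m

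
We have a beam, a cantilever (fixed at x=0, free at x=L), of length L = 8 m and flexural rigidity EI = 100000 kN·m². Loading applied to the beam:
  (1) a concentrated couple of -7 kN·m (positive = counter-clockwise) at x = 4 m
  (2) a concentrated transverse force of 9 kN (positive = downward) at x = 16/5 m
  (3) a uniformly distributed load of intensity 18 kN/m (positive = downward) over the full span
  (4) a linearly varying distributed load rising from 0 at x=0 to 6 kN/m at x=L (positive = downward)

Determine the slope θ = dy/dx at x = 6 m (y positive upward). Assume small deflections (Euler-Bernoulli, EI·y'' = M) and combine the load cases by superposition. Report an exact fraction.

θ(6) = -98129/5000000 rad

Load 1 — applied couple M₀=-7 kN·m at a=4 m (b=L-a=4):
  θ_1 = M₀a/EI  [x>a] = (-7)·4/100000 = -7/25000 rad
Load 2 — point force P=9 kN at a=16/5 m (b=L-a=24/5):
  θ_2 = -Pa²/(2EI)  [x>a] = -9·(16/5)²/(2·100000) = -36/78125 rad
Load 3 — uniform load w=18 kN/m over full span:
  θ_3 = -wx(x²-3Lx+3L²)/(6EI) = -18·6·(6²-3·8·6+3·8²)/(6·100000) = -189/12500 rad
Load 4 — triangular load w₀=6 kN/m (0→w₀ over full span):
  θ_4 = (w₀Lx²/4-w₀L²x/3-w₀x⁴/(24L))/EI = (6·8·6²/4-6·8²·6/3-6·6⁴/(24·8))/100000 = -753/200000 rad
Superposition: θ = Σ θ_i = -98129/5000000 rad ≈ -0.019626 rad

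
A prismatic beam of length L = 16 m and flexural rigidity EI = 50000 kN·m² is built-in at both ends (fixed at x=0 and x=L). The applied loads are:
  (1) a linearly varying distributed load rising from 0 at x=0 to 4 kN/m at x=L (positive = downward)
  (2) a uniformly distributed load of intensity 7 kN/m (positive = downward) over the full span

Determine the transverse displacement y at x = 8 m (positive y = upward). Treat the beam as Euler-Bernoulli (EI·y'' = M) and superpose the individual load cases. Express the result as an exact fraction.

y(8) = -96/3125 m

Load 1 — triangular load w₀=4 kN/m (0→w₀ over full span):
  y_1 = -w₀x²(L-x)²(x+2L)/(120LEI) = -4·8²·(16-8)²·(8+2·16)/(120·16·50000) = -64/9375 m
Load 2 — uniform load w=7 kN/m over full span:
  y_2 = -wx²(L-x)²/(24EI) = -7·8²·(16-8)²/(24·50000) = -224/9375 m
Superposition: y = Σ y_i = -96/3125 m ≈ -0.030720 m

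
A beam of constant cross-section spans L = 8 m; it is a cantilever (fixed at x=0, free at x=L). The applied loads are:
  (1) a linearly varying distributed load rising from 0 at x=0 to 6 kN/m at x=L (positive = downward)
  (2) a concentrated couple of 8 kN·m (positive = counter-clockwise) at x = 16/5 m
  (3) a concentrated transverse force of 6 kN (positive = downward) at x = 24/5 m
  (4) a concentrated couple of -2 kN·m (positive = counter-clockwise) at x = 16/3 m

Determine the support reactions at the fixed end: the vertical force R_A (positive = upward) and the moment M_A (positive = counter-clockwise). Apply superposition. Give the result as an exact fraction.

R_A = 30 kN, M_A = 754/5 kN·m

Load 1 — triangular load w₀=6 kN/m (0→w₀ over full span):
  R_A = w₀L/2 = 6·8/2 = 24 kN
  M_A = w₀L²/3 = 6·8²/3 = 128 kN·m
Load 2 — applied couple M₀=8 kN·m at a=16/5 m (b=L-a=24/5):
  R_A = 0 kN
  M_A = -M₀ = -8 kN·m
Load 3 — point force P=6 kN at a=24/5 m (b=L-a=16/5):
  R_A = P = 6 kN
  M_A = Pa = 6·(24/5) = 144/5 kN·m
Load 4 — applied couple M₀=-2 kN·m at a=16/3 m (b=L-a=8/3):
  R_A = 0 kN
  M_A = -M₀ = -(-2) = 2 kN·m
Superposition: R_A = 30 kN, M_A = 754/5 kN·m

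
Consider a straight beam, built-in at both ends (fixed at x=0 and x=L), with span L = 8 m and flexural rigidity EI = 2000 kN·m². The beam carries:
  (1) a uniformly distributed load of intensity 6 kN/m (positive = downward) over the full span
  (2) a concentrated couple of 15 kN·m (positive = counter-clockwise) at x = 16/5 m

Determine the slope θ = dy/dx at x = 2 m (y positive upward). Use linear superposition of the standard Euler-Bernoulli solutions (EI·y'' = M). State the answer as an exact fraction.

θ(2) = -111/10000 rad

Load 1 — uniform load w=6 kN/m over full span:
  θ_1 = -wx(L-x)(L-2x)/(12EI) = -6·2·(8-2)·(8-2·2)/(12·2000) = -3/250 rad
Load 2 — applied couple M₀=15 kN·m at a=16/5 m (b=L-a=24/5):
  θ_2 = (R_Ax²/2 - M_Ax)/EI  [x≤a] with R_A=27/10, M_A=9/5 = ((27/10)·2²/2 - (9/5)·2)/2000 = 9/10000 rad
Superposition: θ = Σ θ_i = -111/10000 rad ≈ -0.011100 rad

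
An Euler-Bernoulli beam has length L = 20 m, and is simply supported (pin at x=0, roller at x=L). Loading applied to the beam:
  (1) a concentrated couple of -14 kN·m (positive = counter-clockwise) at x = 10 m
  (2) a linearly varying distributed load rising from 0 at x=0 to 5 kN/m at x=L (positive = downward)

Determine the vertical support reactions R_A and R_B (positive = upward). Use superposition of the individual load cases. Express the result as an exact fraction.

Load 1 — applied couple M₀=-14 kN·m at a=10 m (b=L-a=10):
  R_A = M₀/L = (-14)/20 = -7/10 kN
  R_B = -M₀/L = -(-14)/20 = 7/10 kN
Load 2 — triangular load w₀=5 kN/m (0→w₀ over full span):
  R_A = w₀L/6 = 5·20/6 = 50/3 kN
  R_B = w₀L/3 = 5·20/3 = 100/3 kN
Superposition: R_A = 479/30 kN, R_B = 1021/30 kN

R_A = 479/30 kN, R_B = 1021/30 kN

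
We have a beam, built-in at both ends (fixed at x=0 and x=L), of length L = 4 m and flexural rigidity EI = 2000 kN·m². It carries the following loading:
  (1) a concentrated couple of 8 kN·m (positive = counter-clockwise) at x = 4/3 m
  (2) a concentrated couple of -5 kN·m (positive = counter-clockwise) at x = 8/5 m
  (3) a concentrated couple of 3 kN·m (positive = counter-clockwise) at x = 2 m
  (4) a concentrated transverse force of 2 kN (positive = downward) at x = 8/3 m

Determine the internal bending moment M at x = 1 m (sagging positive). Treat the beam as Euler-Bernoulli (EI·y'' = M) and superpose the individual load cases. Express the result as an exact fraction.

M(1) = 1909/1080 kN·m

Load 1 — applied couple M₀=8 kN·m at a=4/3 m (b=L-a=8/3):
  M_1 = R_Ax - M_A  [x≤a] with R_A=8/3, M_A=0 = (8/3)·1 - 0 = 8/3 kN·m
Load 2 — applied couple M₀=-5 kN·m at a=8/5 m (b=L-a=12/5):
  M_2 = R_Ax - M_A  [x≤a] with R_A=-9/5, M_A=-3/5 = (-9/5)·1 - (-3/5) = -6/5 kN·m
Load 3 — applied couple M₀=3 kN·m at a=2 m (b=L-a=2):
  M_3 = R_Ax - M_A  [x≤a] with R_A=9/8, M_A=3/4 = (9/8)·1 - (3/4) = 3/8 kN·m
Load 4 — point force P=2 kN at a=8/3 m (b=L-a=4/3):
  M_4 = Pb²(3a+b)x/L³ - Pab²/L²  [x≤a] = 2·(4/3)²·(3·(8/3)+(4/3))·1/4³ - 2·(8/3)·(4/3)²/4² = -2/27 kN·m
Superposition: M = Σ M_i = 1909/1080 kN·m ≈ 1.767593 kN·m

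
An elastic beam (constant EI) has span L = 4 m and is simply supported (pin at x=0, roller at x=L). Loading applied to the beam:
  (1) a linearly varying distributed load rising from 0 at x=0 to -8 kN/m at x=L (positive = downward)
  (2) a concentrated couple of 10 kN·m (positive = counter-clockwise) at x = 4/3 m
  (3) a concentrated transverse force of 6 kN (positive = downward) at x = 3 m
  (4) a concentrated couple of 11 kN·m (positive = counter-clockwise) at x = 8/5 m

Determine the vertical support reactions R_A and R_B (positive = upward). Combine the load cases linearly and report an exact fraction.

R_A = 17/12 kN, R_B = -137/12 kN

Load 1 — triangular load w₀=-8 kN/m (0→w₀ over full span):
  R_A = w₀L/6 = (-8)·4/6 = -16/3 kN
  R_B = w₀L/3 = (-8)·4/3 = -32/3 kN
Load 2 — applied couple M₀=10 kN·m at a=4/3 m (b=L-a=8/3):
  R_A = M₀/L = 10/4 = 5/2 kN
  R_B = -M₀/L = -10/4 = -5/2 kN
Load 3 — point force P=6 kN at a=3 m (b=L-a=1):
  R_A = Pb/L = 6·1/4 = 3/2 kN
  R_B = Pa/L = 6·3/4 = 9/2 kN
Load 4 — applied couple M₀=11 kN·m at a=8/5 m (b=L-a=12/5):
  R_A = M₀/L = 11/4 kN
  R_B = -M₀/L = -11/4 kN
Superposition: R_A = 17/12 kN, R_B = -137/12 kN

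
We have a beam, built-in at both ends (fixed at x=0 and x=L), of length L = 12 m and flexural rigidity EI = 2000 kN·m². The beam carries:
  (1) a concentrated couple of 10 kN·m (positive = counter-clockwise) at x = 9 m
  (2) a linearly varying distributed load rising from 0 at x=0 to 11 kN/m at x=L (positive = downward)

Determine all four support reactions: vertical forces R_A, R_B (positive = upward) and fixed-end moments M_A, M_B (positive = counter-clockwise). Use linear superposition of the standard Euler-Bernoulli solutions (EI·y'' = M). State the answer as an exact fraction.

R_A = 1659/80 kN, M_A = 2237/40 kN·m, R_B = 3621/80 kN, M_B = -3243/40 kN·m

Load 1 — applied couple M₀=10 kN·m at a=9 m (b=L-a=3):
  R_A = 6M₀ab/L³ = 6·10·9·3/12³ = 15/16 kN
  M_A = M₀b(2a-b)/L² = 10·3·(2·9-3)/12² = 25/8 kN·m
  R_B = -6M₀ab/L³ = -6·10·9·3/12³ = -15/16 kN
  M_B = M₀a(2b-a)/L² = 10·9·(2·3-9)/12² = -15/8 kN·m
Load 2 — triangular load w₀=11 kN/m (0→w₀ over full span):
  R_A = 3w₀L/20 = 3·11·12/20 = 99/5 kN
  M_A = w₀L²/30 = 11·12²/30 = 264/5 kN·m
  R_B = 7w₀L/20 = 7·11·12/20 = 231/5 kN
  M_B = -w₀L²/20 = -11·12²/20 = -396/5 kN·m
Superposition: R_A = 1659/80 kN, M_A = 2237/40 kN·m, R_B = 3621/80 kN, M_B = -3243/40 kN·m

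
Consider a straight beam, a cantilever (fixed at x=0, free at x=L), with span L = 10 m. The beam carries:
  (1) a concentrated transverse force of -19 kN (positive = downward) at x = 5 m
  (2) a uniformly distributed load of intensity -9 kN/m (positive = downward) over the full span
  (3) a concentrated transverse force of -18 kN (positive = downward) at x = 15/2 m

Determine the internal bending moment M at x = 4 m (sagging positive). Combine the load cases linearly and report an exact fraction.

M(4) = 244 kN·m

Load 1 — point force P=-19 kN at a=5 m (b=L-a=5):
  M_1 = -P(a-x)  [x≤a] = -(-19)·(5-4) = 19 kN·m
Load 2 — uniform load w=-9 kN/m over full span:
  M_2 = -w(L-x)²/2 = -(-9)·(10-4)²/2 = 162 kN·m
Load 3 — point force P=-18 kN at a=15/2 m (b=L-a=5/2):
  M_3 = -P(a-x)  [x≤a] = -(-18)·((15/2)-4) = 63 kN·m
Superposition: M = Σ M_i = 244 kN·m ≈ 244.000000 kN·m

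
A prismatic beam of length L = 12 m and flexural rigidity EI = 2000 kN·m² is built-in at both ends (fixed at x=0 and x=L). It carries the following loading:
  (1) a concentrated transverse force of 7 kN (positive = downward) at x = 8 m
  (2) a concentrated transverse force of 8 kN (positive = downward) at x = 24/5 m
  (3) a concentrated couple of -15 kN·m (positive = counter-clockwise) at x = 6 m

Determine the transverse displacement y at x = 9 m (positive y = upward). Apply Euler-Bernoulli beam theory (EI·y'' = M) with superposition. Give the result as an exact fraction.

Load 1 — point force P=7 kN at a=8 m (b=L-a=4):
  y_1 = -Pa²(L-x)²(3bL-(3b+a)(L-x))/(6L³EI)  [x>a] = -7·8²·(12-9)²·(3·4·12-(3·4+8)·(12-9))/(6·12³·2000) = -49/3000 m
Load 2 — point force P=8 kN at a=24/5 m (b=L-a=36/5):
  y_2 = -Pa²(L-x)²(3bL-(3b+a)(L-x))/(6L³EI)  [x>a] = -8·(24/5)²·(12-9)²·(3·(36/5)·12-(3·(36/5)+(24/5))·(12-9))/(6·12³·2000) = -9/625 m
Load 3 — applied couple M₀=-15 kN·m at a=6 m (b=L-a=6):
  y_3 = (R_Ax³/6 - M_Ax²/2 - M₀(x-a)²/2)/EI  [x>a] with R_A=-15/8, M_A=-15/4 = ((-15/8)·9³/6 - (-15/4)·9²/2 - (-15)·(9-6)²/2)/2000 = -27/6400 m
Superposition: y = Σ y_i = -16777/480000 m ≈ -0.034952 m

y(9) = -16777/480000 m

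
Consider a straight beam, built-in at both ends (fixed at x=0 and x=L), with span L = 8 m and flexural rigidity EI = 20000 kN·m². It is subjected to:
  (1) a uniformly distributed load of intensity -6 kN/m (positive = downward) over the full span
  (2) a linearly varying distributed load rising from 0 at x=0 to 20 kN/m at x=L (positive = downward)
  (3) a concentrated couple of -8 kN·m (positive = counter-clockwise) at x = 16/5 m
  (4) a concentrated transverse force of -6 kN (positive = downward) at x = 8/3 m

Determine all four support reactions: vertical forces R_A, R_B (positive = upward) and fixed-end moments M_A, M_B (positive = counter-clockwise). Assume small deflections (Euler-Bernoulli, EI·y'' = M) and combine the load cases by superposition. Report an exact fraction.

R_A = -1324/225 kN, M_A = 584/225 kN·m, R_B = 7174/225 kN, M_B = -6976/225 kN·m

Load 1 — uniform load w=-6 kN/m over full span:
  R_A = wL/2 = (-6)·8/2 = -24 kN
  M_A = wL²/12 = (-6)·8²/12 = -32 kN·m
  R_B = wL/2 = (-6)·8/2 = -24 kN
  M_B = -wL²/12 = -(-6)·8²/12 = 32 kN·m
Load 2 — triangular load w₀=20 kN/m (0→w₀ over full span):
  R_A = 3w₀L/20 = 3·20·8/20 = 24 kN
  M_A = w₀L²/30 = 20·8²/30 = 128/3 kN·m
  R_B = 7w₀L/20 = 7·20·8/20 = 56 kN
  M_B = -w₀L²/20 = -20·8²/20 = -64 kN·m
Load 3 — applied couple M₀=-8 kN·m at a=16/5 m (b=L-a=24/5):
  R_A = 6M₀ab/L³ = 6·(-8)·(16/5)·(24/5)/8³ = -36/25 kN
  M_A = M₀b(2a-b)/L² = (-8)·(24/5)·(2·(16/5)-(24/5))/8² = -24/25 kN·m
  R_B = -6M₀ab/L³ = -6·(-8)·(16/5)·(24/5)/8³ = 36/25 kN
  M_B = M₀a(2b-a)/L² = (-8)·(16/5)·(2·(24/5)-(16/5))/8² = -64/25 kN·m
Load 4 — point force P=-6 kN at a=8/3 m (b=L-a=16/3):
  R_A = Pb²(3a+b)/L³ = (-6)·(16/3)²·(3·(8/3)+(16/3))/8³ = -40/9 kN
  M_A = Pab²/L² = (-6)·(8/3)·(16/3)²/8² = -64/9 kN·m
  R_B = Pa²(a+3b)/L³ = (-6)·(8/3)²·((8/3)+3·(16/3))/8³ = -14/9 kN
  M_B = -Pa²b/L² = -(-6)·(8/3)²·(16/3)/8² = 32/9 kN·m
Superposition: R_A = -1324/225 kN, M_A = 584/225 kN·m, R_B = 7174/225 kN, M_B = -6976/225 kN·m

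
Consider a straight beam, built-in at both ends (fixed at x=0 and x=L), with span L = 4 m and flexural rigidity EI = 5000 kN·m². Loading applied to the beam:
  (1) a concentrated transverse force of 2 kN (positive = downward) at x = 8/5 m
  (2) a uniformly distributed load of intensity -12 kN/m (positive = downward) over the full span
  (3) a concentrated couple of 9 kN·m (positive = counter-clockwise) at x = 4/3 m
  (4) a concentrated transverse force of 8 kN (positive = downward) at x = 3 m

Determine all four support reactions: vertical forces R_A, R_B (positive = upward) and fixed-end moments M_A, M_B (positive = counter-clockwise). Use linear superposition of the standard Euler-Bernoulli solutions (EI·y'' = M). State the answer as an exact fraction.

R_A = -9227/500 kN, M_A = -3337/250 kN·m, R_B = -9773/500 kN, M_B = 3433/250 kN·m

Load 1 — point force P=2 kN at a=8/5 m (b=L-a=12/5):
  R_A = Pb²(3a+b)/L³ = 2·(12/5)²·(3·(8/5)+(12/5))/4³ = 162/125 kN
  M_A = Pab²/L² = 2·(8/5)·(12/5)²/4² = 144/125 kN·m
  R_B = Pa²(a+3b)/L³ = 2·(8/5)²·((8/5)+3·(12/5))/4³ = 88/125 kN
  M_B = -Pa²b/L² = -2·(8/5)²·(12/5)/4² = -96/125 kN·m
Load 2 — uniform load w=-12 kN/m over full span:
  R_A = wL/2 = (-12)·4/2 = -24 kN
  M_A = wL²/12 = (-12)·4²/12 = -16 kN·m
  R_B = wL/2 = (-12)·4/2 = -24 kN
  M_B = -wL²/12 = -(-12)·4²/12 = 16 kN·m
Load 3 — applied couple M₀=9 kN·m at a=4/3 m (b=L-a=8/3):
  R_A = 6M₀ab/L³ = 6·9·(4/3)·(8/3)/4³ = 3 kN
  M_A = M₀b(2a-b)/L² = 9·(8/3)·(2·(4/3)-(8/3))/4² = 0 kN·m
  R_B = -6M₀ab/L³ = -6·9·(4/3)·(8/3)/4³ = -3 kN
  M_B = M₀a(2b-a)/L² = 9·(4/3)·(2·(8/3)-(4/3))/4² = 3 kN·m
Load 4 — point force P=8 kN at a=3 m (b=L-a=1):
  R_A = Pb²(3a+b)/L³ = 8·1²·(3·3+1)/4³ = 5/4 kN
  M_A = Pab²/L² = 8·3·1²/4² = 3/2 kN·m
  R_B = Pa²(a+3b)/L³ = 8·3²·(3+3·1)/4³ = 27/4 kN
  M_B = -Pa²b/L² = -8·3²·1/4² = -9/2 kN·m
Superposition: R_A = -9227/500 kN, M_A = -3337/250 kN·m, R_B = -9773/500 kN, M_B = 3433/250 kN·m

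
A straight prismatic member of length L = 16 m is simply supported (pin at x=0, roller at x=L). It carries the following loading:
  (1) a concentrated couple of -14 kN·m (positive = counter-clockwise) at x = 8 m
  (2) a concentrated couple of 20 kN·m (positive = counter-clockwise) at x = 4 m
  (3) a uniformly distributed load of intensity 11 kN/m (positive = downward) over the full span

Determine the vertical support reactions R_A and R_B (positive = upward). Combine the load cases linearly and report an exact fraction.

Load 1 — applied couple M₀=-14 kN·m at a=8 m (b=L-a=8):
  R_A = M₀/L = (-14)/16 = -7/8 kN
  R_B = -M₀/L = -(-14)/16 = 7/8 kN
Load 2 — applied couple M₀=20 kN·m at a=4 m (b=L-a=12):
  R_A = M₀/L = 20/16 = 5/4 kN
  R_B = -M₀/L = -20/16 = -5/4 kN
Load 3 — uniform load w=11 kN/m over full span:
  R_A = wL/2 = 11·16/2 = 88 kN
  R_B = wL/2 = 11·16/2 = 88 kN
Superposition: R_A = 707/8 kN, R_B = 701/8 kN

R_A = 707/8 kN, R_B = 701/8 kN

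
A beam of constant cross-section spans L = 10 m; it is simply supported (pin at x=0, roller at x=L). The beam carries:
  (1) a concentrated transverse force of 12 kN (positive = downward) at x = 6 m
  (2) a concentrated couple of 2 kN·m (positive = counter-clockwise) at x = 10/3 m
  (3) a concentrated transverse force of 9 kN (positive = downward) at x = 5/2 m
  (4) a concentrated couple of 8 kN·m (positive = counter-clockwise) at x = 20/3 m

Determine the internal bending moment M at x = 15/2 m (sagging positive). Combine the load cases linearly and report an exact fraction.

M(15/2) = 169/8 kN·m

Load 1 — point force P=12 kN at a=6 m (b=L-a=4):
  M_1 = Pa(L-x)/L  [x>a] = 12·6·(10-(15/2))/10 = 18 kN·m
Load 2 — applied couple M₀=2 kN·m at a=10/3 m (b=L-a=20/3):
  M_2 = M₀x/L - M₀  [x>a] = 2·(15/2)/10 - 2 = -1/2 kN·m
Load 3 — point force P=9 kN at a=5/2 m (b=L-a=15/2):
  M_3 = Pa(L-x)/L  [x>a] = 9·(5/2)·(10-(15/2))/10 = 45/8 kN·m
Load 4 — applied couple M₀=8 kN·m at a=20/3 m (b=L-a=10/3):
  M_4 = M₀x/L - M₀  [x>a] = 8·(15/2)/10 - 8 = -2 kN·m
Superposition: M = Σ M_i = 169/8 kN·m ≈ 21.125000 kN·m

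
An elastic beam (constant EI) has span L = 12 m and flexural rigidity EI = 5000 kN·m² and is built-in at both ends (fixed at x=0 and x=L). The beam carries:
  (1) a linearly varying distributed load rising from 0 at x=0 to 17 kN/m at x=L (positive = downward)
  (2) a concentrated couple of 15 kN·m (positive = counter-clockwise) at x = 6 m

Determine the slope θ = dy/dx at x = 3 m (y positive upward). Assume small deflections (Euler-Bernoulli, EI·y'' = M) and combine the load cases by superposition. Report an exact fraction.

θ(3) = -18351/800000 rad

Load 1 — triangular load w₀=17 kN/m (0→w₀ over full span):
  θ_1 = -w₀(2x(L-x)(L-2x)(x+2L)+x²(L-x)²)/(120LEI) = -17·(2·3·(12-3)·(12-2·3)·(3+2·12)+3²·(12-3)²)/(120·12·5000) = -17901/800000 rad
Load 2 — applied couple M₀=15 kN·m at a=6 m (b=L-a=6):
  θ_2 = (R_Ax²/2 - M_Ax)/EI  [x≤a] with R_A=15/8, M_A=15/4 = ((15/8)·3²/2 - (15/4)·3)/5000 = -9/16000 rad
Superposition: θ = Σ θ_i = -18351/800000 rad ≈ -0.022939 rad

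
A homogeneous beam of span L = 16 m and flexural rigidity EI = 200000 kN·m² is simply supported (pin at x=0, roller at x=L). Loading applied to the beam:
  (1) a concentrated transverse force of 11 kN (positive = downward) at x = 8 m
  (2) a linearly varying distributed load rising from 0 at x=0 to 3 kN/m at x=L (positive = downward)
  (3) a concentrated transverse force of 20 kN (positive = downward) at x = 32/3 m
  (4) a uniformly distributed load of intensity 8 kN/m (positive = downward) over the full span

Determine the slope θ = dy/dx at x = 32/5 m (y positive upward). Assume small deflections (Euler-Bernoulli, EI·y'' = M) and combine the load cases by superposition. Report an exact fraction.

Load 1 — point force P=11 kN at a=8 m (b=L-a=8):
  θ_1 = -Pb(L²-b²-3x²)/(6LEI)  [x≤a] = -11·8·(16²-8²-3·(32/5)²)/(6·16·200000) = -99/312500 rad
Load 2 — triangular load w₀=3 kN/m (0→w₀ over full span):
  θ_2 = -w₀(7L⁴-30L²x²+15x⁴)/(360LEI) = -3·(7·16⁴-30·16²·(32/5)²+15·(32/5)⁴)/(360·16·200000) = -2584/5859375 rad
Load 3 — point force P=20 kN at a=32/3 m (b=L-a=16/3):
  θ_3 = -Pb(L²-b²-3x²)/(6LEI)  [x≤a] = -20·(16/3)·(16²-(16/3)²-3·(32/5)²)/(6·16·200000) = -736/1265625 rad
Load 4 — uniform load w=8 kN/m over full span:
  θ_4 = -w(L³-6Lx²+4x³)/(24EI) = -8·(16³-6·16·(32/5)²+4·(32/5)³)/(24·200000) = -2368/1171875 rad
Superposition: θ = Σ θ_i = -2126267/632812500 rad ≈ -0.003360 rad

θ(32/5) = -2126267/632812500 rad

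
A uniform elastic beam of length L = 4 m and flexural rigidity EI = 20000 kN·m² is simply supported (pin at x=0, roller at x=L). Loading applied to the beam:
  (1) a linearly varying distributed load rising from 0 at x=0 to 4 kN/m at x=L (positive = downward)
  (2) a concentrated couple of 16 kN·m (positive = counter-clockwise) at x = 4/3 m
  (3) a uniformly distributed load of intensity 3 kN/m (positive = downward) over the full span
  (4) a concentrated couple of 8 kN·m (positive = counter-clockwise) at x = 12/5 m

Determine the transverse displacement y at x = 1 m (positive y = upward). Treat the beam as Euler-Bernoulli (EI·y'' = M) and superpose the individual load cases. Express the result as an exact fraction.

y(1) = -139/281250 m

Load 1 — triangular load w₀=4 kN/m (0→w₀ over full span):
  y_1 = -w₀x(7L⁴-10L²x²+3x⁴)/(360LEI) = -4·1·(7·4⁴-10·4²·1²+3·1⁴)/(360·4·20000) = -109/480000 m
Load 2 — applied couple M₀=16 kN·m at a=4/3 m (b=L-a=8/3):
  y_2 = (M₀x³/(6L)+C₁x)/EI  [x≤a] with C₁=M₀(3b²-L²)/(6L)=32/9 = (16·1³/(6·4)+(32/9)·1)/20000 = 19/90000 m
Load 3 — uniform load w=3 kN/m over full span:
  y_3 = -wx(L³-2Lx²+x³)/(24EI) = -3·1·(4³-2·4·1²+1³)/(24·20000) = -57/160000 m
Load 4 — applied couple M₀=8 kN·m at a=12/5 m (b=L-a=8/5):
  y_4 = (M₀x³/(6L)+C₁x)/EI  [x≤a] with C₁=M₀(3b²-L²)/(6L)=-208/75 = (8·1³/(6·4)+(-208/75)·1)/20000 = -61/500000 m
Superposition: y = Σ y_i = -139/281250 m ≈ -0.000494 m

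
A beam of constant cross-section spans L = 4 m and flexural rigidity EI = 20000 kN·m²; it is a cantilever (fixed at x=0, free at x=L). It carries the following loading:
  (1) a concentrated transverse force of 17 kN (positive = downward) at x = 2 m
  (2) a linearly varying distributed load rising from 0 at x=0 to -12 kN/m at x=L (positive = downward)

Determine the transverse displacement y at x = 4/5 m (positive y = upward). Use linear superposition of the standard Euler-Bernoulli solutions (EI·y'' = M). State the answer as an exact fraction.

y(4/5) = 26399/58593750 m

Load 1 — point force P=17 kN at a=2 m (b=L-a=2):
  y_1 = -Px²(3a-x)/(6EI)  [x≤a] = -17·(4/5)²·(3·2-(4/5))/(6·20000) = -221/468750 m
Load 2 — triangular load w₀=-12 kN/m (0→w₀ over full span):
  y_2 = (w₀Lx³/12-w₀L²x²/6-w₀x⁵/(120L))/EI = ((-12)·4·(4/5)³/12-(-12)·4²·(4/5)²/6-(-12)·(4/5)⁵/(120·4))/20000 = 9004/9765625 m
Superposition: y = Σ y_i = 26399/58593750 m ≈ 0.000451 m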